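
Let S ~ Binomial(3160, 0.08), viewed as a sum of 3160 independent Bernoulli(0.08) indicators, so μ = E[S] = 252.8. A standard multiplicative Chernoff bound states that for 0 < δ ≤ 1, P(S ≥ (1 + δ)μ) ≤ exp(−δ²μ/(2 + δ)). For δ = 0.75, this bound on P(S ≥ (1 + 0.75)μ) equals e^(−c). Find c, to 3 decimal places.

c = δ²μ/(2 + δ) = 0.75²·252.8/(2 + 0.75) = 51.7091.

51.709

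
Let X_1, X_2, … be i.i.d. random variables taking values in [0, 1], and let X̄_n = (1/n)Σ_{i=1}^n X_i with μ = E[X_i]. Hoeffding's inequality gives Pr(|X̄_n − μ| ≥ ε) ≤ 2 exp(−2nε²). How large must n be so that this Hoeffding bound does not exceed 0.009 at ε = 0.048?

1173

Require 2·exp(−2nε²) ≤ 0.009, i.e. 2nε² ≥ ln(2/0.009) = 5.403678.
So n ≥ 5.403678 / (2·0.048²) = 1172.673.
The smallest integer n is 1173.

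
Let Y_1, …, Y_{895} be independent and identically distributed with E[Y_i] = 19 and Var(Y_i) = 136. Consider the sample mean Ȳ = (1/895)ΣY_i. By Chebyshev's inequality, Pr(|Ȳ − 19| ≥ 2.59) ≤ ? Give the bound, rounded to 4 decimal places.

Var(Ȳ) = Var(Y_i)/n = 136/895 = 0.15196.
Chebyshev: Pr(|Ȳ − 19| ≥ 2.59) ≤ Var(Ȳ)/(2.59)² = 136/(895·2.59²) = 0.0227.

0.0227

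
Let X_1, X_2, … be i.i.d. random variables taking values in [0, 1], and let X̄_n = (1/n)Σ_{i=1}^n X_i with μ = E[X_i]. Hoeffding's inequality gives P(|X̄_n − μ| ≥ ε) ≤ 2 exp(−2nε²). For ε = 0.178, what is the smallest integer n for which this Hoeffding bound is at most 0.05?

Require 2·exp(−2nε²) ≤ 0.05, i.e. 2nε² ≥ ln(2/0.05) = 3.688879.
So n ≥ 3.688879 / (2·0.178²) = 58.214.
The smallest integer n is 59.

59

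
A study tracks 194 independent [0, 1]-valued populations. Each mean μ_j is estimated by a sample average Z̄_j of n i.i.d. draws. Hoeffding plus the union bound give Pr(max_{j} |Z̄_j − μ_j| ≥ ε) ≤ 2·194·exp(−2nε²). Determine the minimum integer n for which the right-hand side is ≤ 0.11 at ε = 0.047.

Need 2·194·exp(−2nε²) ≤ 0.11, i.e. exp(−2nε²) ≤ 0.11/388.
So 2nε² ≥ ln(388/0.11) = 8.168280.
Hence n ≥ 8.168280/(2·0.047²) = 1848.864.
The smallest integer n is 1849.

1849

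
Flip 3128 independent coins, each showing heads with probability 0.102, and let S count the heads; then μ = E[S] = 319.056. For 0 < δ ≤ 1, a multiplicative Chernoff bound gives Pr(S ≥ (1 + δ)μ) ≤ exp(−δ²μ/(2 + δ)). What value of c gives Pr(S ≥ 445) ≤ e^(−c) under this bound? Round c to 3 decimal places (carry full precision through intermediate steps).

Write 445 = (1 + δ)μ, so δ = 445/319.056 − 1 = 0.3947395…
Then the exponent is δ²μ/(2 + δ) = (445 − μ)² / (μ·(2 + δ)) = 20.760116.

20.760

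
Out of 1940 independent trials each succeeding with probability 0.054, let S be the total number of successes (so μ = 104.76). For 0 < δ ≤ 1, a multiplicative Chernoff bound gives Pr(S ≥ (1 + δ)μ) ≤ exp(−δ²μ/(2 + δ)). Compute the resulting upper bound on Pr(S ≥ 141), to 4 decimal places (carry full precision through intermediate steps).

0.0048

Write 141 = (1 + δ)μ, so δ = 141/104.76 − 1 = 0.3459336…
Then the exponent is δ²μ/(2 + δ) = (141 − μ)² / (μ·(2 + δ)) = 5.343984.
Bound = exp(−5.343984) = 0.00478.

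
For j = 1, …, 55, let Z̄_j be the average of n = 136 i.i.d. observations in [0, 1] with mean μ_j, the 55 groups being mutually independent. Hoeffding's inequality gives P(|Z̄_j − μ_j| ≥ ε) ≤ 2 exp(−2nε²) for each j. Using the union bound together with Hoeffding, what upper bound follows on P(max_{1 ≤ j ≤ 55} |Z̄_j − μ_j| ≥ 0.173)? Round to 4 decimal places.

Per-experiment Hoeffding bound: 2·exp(−2·136·0.173²) = 2·exp(−8.14069) = 0.00058287.
Union bound over 55 events: 55·0.00058287 = 0.03206.

0.0321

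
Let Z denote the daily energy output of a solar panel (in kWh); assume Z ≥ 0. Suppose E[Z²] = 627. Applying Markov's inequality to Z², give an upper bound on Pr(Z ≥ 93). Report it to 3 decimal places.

Since Z ≥ 0, the event {Z ≥ 93} is the same as {Z² ≥ 8649}.
Markov's inequality applied to Z² gives Pr(Z² ≥ 8649) ≤ E[Z²]/8649 = 627/8649 = 0.0725.

0.072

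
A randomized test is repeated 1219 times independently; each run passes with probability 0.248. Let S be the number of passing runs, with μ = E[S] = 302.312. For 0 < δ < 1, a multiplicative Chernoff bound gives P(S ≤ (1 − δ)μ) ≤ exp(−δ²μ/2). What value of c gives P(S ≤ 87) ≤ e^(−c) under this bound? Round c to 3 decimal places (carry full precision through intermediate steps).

76.675

Write 87 = (1 − δ)μ, so δ = 1 − 87/302.312 = 0.7122178…
Then the exponent is δ²μ/2 = (μ − 87)²/(2μ) = 76.674524.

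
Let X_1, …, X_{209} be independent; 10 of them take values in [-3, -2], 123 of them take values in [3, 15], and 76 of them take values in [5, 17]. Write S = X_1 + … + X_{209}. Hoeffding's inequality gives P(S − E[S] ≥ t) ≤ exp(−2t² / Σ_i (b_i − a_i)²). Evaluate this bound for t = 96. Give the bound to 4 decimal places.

Σ(b_i − a_i)² = 10·1² + 123·12² + 76·12² = 28666.
Exponent = 2·96² / 28666 = 0.64299.
Bound = exp(−0.64299) = 0.52572.

0.5257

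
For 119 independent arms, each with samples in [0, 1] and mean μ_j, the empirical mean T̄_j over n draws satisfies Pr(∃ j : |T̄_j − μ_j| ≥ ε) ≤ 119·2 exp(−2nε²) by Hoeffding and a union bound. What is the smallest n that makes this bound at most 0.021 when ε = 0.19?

130

Need 2·119·exp(−2nε²) ≤ 0.021, i.e. exp(−2nε²) ≤ 0.021/238.
So 2nε² ≥ ln(238/0.021) = 9.335504.
Hence n ≥ 9.335504/(2·0.19²) = 129.301.
The smallest integer n is 130.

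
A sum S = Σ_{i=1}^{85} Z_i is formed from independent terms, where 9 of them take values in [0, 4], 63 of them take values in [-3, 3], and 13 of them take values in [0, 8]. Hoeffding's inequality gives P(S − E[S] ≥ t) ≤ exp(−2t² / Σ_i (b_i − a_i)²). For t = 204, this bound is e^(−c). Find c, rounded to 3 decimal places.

25.657

Σ(b_i − a_i)² = 9·4² + 63·6² + 13·8² = 3244.
c = 2t² / 3244 = 2·204² / 3244 = 25.6572.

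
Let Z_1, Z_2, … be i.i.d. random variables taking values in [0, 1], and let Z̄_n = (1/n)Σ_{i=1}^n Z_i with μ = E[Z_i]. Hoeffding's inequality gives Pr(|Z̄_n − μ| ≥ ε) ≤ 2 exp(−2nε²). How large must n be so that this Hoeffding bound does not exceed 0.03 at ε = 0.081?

321

Require 2·exp(−2nε²) ≤ 0.03, i.e. 2nε² ≥ ln(2/0.03) = 4.199705.
So n ≥ 4.199705 / (2·0.081²) = 320.051.
The smallest integer n is 321.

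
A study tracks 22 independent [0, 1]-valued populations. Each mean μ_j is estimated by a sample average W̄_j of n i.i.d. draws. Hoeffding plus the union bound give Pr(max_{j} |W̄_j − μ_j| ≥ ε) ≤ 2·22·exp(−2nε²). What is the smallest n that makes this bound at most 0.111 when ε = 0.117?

219

Need 2·22·exp(−2nε²) ≤ 0.111, i.e. exp(−2nε²) ≤ 0.111/44.
So 2nε² ≥ ln(44/0.111) = 5.982415.
Hence n ≥ 5.982415/(2·0.117²) = 218.512.
The smallest integer n is 219.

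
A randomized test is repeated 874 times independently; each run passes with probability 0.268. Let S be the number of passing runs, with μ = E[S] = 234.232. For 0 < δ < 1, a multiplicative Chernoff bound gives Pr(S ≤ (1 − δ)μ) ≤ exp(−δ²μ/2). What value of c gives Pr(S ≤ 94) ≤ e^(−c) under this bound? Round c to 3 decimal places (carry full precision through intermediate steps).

Write 94 = (1 − δ)μ, so δ = 1 − 94/234.232 = 0.5986885…
Then the exponent is δ²μ/2 = (μ − 94)²/(2μ) = 41.977641.

41.978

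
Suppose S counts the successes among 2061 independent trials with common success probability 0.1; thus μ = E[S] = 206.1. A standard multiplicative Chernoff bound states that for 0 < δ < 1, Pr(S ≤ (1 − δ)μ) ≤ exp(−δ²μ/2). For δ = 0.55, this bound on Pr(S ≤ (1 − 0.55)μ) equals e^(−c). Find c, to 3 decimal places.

31.173

c = δ²μ/2 = 0.55²·206.1/2 = 31.1726.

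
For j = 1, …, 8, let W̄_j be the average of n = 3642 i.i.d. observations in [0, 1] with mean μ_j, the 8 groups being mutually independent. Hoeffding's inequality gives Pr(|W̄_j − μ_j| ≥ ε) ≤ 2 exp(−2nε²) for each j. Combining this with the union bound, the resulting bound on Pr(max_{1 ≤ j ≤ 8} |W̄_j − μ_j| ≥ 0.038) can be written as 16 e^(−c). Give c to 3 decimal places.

Union bound over the 8 events: Pr(max_{1 ≤ j ≤ 8} |W̄_j − μ_j| ≥ 0.038) ≤ 8·2·exp(−2nε²) = 16 exp(−2·3642·0.038²).
So c = 2·3642·0.038² = 10.5181.

10.518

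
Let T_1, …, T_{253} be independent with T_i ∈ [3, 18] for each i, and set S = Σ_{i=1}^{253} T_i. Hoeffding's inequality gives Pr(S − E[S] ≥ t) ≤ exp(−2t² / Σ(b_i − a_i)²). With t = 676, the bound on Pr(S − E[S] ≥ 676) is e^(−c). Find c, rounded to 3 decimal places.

Σ(b_i − a_i)² = 253·(15)² = 56925.
c = 2t²/56925 = 2·676²/56925 = 16.0554.

16.055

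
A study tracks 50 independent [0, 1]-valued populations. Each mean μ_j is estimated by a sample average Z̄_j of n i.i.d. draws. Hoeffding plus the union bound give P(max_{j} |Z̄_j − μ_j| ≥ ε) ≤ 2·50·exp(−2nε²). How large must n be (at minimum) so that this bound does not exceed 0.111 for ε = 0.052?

1259

Need 2·50·exp(−2nε²) ≤ 0.111, i.e. exp(−2nε²) ≤ 0.111/100.
So 2nε² ≥ ln(100/0.111) = 6.803395.
Hence n ≥ 6.803395/(2·0.052²) = 1258.024.
The smallest integer n is 1259.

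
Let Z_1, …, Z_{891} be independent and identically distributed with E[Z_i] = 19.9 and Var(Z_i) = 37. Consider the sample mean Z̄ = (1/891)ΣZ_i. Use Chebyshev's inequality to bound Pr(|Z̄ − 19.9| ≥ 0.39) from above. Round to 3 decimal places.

Var(Z̄) = Var(Z_i)/n = 37/891 = 0.041526.
Chebyshev: Pr(|Z̄ − 19.9| ≥ 0.39) ≤ Var(Z̄)/(0.39)² = 37/(891·0.39²) = 0.2730.

0.273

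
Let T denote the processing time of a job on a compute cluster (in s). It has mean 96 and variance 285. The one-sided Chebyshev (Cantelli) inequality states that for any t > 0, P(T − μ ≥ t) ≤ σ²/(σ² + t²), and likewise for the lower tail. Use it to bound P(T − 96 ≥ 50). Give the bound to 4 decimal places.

0.1023

Here σ² = 285 and t = 50, so σ² + t² = 2785.
Cantelli's bound: 285/2785 = 0.1023.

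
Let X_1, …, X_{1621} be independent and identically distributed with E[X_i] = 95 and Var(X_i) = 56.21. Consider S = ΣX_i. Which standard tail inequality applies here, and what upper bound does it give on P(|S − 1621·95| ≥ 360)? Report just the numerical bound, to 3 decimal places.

With mean and variance of each term known, Chebyshev's inequality bounds the deviation of the sum (or sample mean).
Var(S) = n·Var(X_i) = 1621·56.21 = 91116.41.
Chebyshev: P(|S − 1621·95| ≥ 360) ≤ Var(S)/360² = 91116.41/129600 = 0.7031.

0.703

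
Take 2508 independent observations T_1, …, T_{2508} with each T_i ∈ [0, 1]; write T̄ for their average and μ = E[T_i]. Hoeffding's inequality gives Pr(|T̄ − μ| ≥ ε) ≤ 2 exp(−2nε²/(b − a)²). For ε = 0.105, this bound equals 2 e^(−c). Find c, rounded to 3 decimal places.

c = 2nε²/(b − a)² = 2·2508·0.105² / 1² = 55.3014.

55.301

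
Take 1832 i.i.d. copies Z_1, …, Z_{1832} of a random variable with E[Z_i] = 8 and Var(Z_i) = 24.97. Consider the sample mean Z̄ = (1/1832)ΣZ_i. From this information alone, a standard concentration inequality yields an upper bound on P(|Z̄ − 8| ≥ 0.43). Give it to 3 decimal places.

With mean and variance of each term known, Chebyshev's inequality bounds the deviation of the sum (or sample mean).
Var(Z̄) = Var(Z_i)/n = 24.97/1832 = 0.01363.
Chebyshev: P(|Z̄ − 8| ≥ 0.43) ≤ Var(Z̄)/(0.43)² = 24.97/(1832·0.43²) = 0.0737.

0.074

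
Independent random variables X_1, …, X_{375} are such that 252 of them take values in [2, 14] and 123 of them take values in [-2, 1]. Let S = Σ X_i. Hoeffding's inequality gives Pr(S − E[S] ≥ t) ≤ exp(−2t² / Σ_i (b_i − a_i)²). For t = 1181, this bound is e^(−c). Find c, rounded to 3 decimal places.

74.596

Σ(b_i − a_i)² = 252·12² + 123·3² = 37395.
c = 2t² / 37395 = 2·1181² / 37395 = 74.5961.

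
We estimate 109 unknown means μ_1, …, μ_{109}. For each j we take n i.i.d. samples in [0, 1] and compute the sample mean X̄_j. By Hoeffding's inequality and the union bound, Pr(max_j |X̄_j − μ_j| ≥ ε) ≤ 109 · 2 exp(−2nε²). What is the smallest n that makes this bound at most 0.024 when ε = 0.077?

Need 2·109·exp(−2nε²) ≤ 0.024, i.e. exp(−2nε²) ≤ 0.024/218.
So 2nε² ≥ ln(218/0.024) = 9.114197.
Hence n ≥ 9.114197/(2·0.077²) = 768.612.
The smallest integer n is 769.

769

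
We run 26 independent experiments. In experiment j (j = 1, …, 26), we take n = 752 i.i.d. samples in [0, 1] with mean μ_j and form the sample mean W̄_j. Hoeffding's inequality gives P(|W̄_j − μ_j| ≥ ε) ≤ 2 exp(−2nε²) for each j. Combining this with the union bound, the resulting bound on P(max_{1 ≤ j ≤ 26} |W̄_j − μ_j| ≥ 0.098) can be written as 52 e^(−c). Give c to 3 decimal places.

14.444

Union bound over the 26 events: P(max_{1 ≤ j ≤ 26} |W̄_j − μ_j| ≥ 0.098) ≤ 26·2·exp(−2nε²) = 52 exp(−2·752·0.098²).
So c = 2·752·0.098² = 14.4444.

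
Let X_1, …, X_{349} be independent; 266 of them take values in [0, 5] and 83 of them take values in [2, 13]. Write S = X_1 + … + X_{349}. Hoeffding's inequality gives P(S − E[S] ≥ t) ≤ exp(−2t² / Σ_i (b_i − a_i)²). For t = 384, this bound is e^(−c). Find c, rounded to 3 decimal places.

17.667

Σ(b_i − a_i)² = 266·5² + 83·11² = 16693.
c = 2t² / 16693 = 2·384² / 16693 = 17.6668.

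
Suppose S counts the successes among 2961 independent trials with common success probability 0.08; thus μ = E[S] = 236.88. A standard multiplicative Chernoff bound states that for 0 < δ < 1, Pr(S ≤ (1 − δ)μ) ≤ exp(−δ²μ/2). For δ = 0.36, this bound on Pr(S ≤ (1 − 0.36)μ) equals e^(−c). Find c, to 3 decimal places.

15.350

c = δ²μ/2 = 0.36²·236.88/2 = 15.3498.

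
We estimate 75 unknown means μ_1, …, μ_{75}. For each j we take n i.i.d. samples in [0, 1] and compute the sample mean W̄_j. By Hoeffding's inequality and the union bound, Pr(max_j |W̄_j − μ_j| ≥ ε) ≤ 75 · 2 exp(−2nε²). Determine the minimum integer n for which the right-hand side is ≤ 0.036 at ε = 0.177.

Need 2·75·exp(−2nε²) ≤ 0.036, i.e. exp(−2nε²) ≤ 0.036/150.
So 2nε² ≥ ln(150/0.036) = 8.334872.
Hence n ≥ 8.334872/(2·0.177²) = 133.022.
The smallest integer n is 134.

134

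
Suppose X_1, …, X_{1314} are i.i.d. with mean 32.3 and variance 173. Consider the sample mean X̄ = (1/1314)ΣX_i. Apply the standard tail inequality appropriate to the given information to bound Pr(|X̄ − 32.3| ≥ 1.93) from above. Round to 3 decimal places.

0.035

With mean and variance of each term known, Chebyshev's inequality bounds the deviation of the sum (or sample mean).
Var(X̄) = Var(X_i)/n = 173/1314 = 0.13166.
Chebyshev: Pr(|X̄ − 32.3| ≥ 1.93) ≤ Var(X̄)/(1.93)² = 173/(1314·1.93²) = 0.0353.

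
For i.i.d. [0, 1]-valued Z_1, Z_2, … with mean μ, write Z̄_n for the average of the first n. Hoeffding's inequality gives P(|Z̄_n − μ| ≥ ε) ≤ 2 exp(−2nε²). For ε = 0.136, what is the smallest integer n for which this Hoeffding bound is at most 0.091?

84

Require 2·exp(−2nε²) ≤ 0.091, i.e. 2nε² ≥ ln(2/0.091) = 3.090043.
So n ≥ 3.090043 / (2·0.136²) = 83.533.
The smallest integer n is 84.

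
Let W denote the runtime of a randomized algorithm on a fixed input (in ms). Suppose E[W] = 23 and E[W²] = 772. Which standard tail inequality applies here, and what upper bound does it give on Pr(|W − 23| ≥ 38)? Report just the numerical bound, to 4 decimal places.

0.1683

The first two moments determine the variance, so Chebyshev's inequality is the sharpest standard bound available.
Var(W) = E[W²] − (E[W])² = 772 − 529 = 243.
Chebyshev's inequality: Pr(|W − μ| ≥ t) ≤ Var(W)/t² = 243/1444 = 0.1683.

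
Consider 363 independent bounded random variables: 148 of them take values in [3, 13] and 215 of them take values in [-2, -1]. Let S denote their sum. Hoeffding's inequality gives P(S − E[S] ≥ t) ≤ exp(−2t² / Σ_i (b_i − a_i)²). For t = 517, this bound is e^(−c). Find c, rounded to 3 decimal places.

35.603

Σ(b_i − a_i)² = 148·10² + 215·1² = 15015.
c = 2t² / 15015 = 2·517² / 15015 = 35.6029.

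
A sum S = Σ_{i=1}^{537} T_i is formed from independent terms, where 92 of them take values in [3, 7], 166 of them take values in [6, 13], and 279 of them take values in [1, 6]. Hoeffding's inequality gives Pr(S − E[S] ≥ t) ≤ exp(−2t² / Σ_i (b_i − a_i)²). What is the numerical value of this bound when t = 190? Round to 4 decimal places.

Σ(b_i − a_i)² = 92·4² + 166·7² + 279·5² = 16581.
Exponent = 2·190² / 16581 = 4.35438.
Bound = exp(−4.35438) = 0.01285.

0.0129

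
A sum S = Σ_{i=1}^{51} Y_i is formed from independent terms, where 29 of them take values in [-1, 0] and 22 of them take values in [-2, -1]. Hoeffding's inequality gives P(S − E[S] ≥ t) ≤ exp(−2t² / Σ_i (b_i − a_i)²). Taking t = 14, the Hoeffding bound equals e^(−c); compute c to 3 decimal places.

Σ(b_i − a_i)² = 29·1² + 22·1² = 51.
c = 2t² / 51 = 2·14² / 51 = 7.6863.

7.686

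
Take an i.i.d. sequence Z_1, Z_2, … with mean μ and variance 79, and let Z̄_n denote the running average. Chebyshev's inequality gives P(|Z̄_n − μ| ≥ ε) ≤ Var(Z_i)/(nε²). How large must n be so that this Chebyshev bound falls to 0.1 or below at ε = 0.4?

Require 79/(n·0.4²) ≤ 0.1, i.e. n ≥ 79/(0.1·0.4²) = 4937.500.
The smallest integer n is 4938.

4938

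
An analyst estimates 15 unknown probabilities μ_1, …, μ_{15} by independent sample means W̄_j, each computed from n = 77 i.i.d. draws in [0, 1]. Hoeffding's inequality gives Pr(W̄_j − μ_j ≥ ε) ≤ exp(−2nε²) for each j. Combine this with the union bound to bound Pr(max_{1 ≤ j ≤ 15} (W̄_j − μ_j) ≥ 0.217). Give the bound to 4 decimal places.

Per-experiment Hoeffding bound: exp(−2·77·0.217²) = exp(−7.25171) = 0.00070896.
Union bound over 15 events: 15·0.00070896 = 0.01063.

0.0106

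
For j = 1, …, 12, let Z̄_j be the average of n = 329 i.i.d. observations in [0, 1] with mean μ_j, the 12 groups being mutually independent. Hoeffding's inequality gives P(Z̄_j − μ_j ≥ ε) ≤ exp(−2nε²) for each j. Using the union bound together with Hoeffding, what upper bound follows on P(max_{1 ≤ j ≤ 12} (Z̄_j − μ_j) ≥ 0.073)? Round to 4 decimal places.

0.3600

Per-experiment Hoeffding bound: exp(−2·329·0.073²) = exp(−3.50648) = 0.030002.
Union bound over 12 events: 12·0.030002 = 0.36003.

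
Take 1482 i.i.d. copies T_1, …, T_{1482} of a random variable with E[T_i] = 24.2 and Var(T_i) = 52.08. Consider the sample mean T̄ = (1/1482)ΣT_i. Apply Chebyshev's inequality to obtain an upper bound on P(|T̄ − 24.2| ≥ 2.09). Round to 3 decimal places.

0.008

Var(T̄) = Var(T_i)/n = 52.08/1482 = 0.035142.
Chebyshev: P(|T̄ − 24.2| ≥ 2.09) ≤ Var(T̄)/(2.09)² = 52.08/(1482·2.09²) = 0.0080.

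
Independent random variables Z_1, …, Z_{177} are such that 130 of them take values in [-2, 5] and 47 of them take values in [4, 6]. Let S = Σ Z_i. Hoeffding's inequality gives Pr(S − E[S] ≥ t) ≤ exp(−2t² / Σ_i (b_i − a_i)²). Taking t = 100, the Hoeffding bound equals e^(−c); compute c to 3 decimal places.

Σ(b_i − a_i)² = 130·7² + 47·2² = 6558.
c = 2t² / 6558 = 2·100² / 6558 = 3.0497.

3.050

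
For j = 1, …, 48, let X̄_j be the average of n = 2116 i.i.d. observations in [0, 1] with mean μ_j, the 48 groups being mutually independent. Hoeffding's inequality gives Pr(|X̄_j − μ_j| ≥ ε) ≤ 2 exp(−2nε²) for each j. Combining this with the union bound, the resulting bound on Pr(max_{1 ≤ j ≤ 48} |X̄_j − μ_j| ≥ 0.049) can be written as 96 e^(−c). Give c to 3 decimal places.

Union bound over the 48 events: Pr(max_{1 ≤ j ≤ 48} |X̄_j − μ_j| ≥ 0.049) ≤ 48·2·exp(−2nε²) = 96 exp(−2·2116·0.049²).
So c = 2·2116·0.049² = 10.1610.

10.161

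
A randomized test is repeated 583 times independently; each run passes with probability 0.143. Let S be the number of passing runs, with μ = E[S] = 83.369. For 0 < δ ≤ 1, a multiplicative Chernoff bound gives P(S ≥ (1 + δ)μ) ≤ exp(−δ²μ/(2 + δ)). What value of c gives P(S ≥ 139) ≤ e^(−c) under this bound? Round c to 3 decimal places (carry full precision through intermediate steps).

Write 139 = (1 + δ)μ, so δ = 139/83.369 − 1 = 0.6672864…
Then the exponent is δ²μ/(2 + δ) = (139 − μ)² / (μ·(2 + δ)) = 13.917444.

13.917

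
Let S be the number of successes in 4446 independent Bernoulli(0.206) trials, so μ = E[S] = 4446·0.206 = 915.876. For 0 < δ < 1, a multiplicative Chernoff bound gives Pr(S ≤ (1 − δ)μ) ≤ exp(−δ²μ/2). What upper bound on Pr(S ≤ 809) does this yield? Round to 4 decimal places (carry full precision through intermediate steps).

0.0020

Write 809 = (1 − δ)μ, so δ = 1 − 809/915.876 = 0.1166927…
Then the exponent is δ²μ/2 = (μ − 809)²/(2μ) = 6.235822.
Bound = exp(−6.235822) = 0.00196.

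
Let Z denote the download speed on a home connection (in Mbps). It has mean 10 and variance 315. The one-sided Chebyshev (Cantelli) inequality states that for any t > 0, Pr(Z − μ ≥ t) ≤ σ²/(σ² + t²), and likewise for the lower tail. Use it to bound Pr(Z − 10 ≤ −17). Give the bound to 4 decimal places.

0.5215

Here σ² = 315 and t = 17, so σ² + t² = 604.
Cantelli's bound: 315/604 = 0.5215.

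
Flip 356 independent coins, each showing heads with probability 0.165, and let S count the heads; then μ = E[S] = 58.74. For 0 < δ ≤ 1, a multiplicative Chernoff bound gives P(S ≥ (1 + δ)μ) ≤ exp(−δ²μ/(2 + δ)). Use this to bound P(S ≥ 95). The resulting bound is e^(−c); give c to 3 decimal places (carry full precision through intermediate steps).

Write 95 = (1 + δ)μ, so δ = 95/58.74 − 1 = 0.6172966…
Then the exponent is δ²μ/(2 + δ) = (95 − μ)² / (μ·(2 + δ)) = 8.552020.

8.552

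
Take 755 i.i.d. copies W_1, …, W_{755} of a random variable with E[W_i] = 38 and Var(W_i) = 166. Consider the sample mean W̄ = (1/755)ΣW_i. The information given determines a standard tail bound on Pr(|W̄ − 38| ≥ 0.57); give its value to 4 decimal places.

With mean and variance of each term known, Chebyshev's inequality bounds the deviation of the sum (or sample mean).
Var(W̄) = Var(W_i)/n = 166/755 = 0.21987.
Chebyshev: Pr(|W̄ − 38| ≥ 0.57) ≤ Var(W̄)/(0.57)² = 166/(755·0.57²) = 0.6767.

0.6767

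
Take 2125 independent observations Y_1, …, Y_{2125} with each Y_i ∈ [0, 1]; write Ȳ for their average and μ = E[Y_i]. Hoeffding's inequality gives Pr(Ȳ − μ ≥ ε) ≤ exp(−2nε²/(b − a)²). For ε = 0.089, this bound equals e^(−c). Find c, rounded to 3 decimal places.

c = 2nε²/(b − a)² = 2·2125·0.089² / 1² = 33.6643.

33.664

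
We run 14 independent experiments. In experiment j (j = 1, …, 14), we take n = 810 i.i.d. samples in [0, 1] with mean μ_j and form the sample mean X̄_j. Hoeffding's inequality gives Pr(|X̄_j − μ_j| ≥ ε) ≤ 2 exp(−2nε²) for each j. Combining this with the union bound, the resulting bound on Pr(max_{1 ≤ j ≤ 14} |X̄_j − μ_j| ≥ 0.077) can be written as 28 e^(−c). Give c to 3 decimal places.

Union bound over the 14 events: Pr(max_{1 ≤ j ≤ 14} |X̄_j − μ_j| ≥ 0.077) ≤ 14·2·exp(−2nε²) = 28 exp(−2·810·0.077²).
So c = 2·810·0.077² = 9.6050.

9.605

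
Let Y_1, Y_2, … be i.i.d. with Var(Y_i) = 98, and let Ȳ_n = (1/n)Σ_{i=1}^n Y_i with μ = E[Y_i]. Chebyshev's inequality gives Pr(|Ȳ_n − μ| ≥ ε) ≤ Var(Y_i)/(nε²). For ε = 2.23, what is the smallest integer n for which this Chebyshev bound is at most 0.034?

580

Require 98/(n·2.23²) ≤ 0.034, i.e. n ≥ 98/(0.034·2.23²) = 579.612.
The smallest integer n is 580.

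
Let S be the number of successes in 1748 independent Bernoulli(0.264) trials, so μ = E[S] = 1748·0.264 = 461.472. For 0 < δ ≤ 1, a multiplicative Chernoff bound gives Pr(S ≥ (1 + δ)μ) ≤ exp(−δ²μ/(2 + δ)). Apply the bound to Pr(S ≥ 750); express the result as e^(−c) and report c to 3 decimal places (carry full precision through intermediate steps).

68.717

Write 750 = (1 + δ)μ, so δ = 750/461.472 − 1 = 0.625234…
Then the exponent is δ²μ/(2 + δ) = (750 − μ)² / (μ·(2 + δ)) = 68.716740.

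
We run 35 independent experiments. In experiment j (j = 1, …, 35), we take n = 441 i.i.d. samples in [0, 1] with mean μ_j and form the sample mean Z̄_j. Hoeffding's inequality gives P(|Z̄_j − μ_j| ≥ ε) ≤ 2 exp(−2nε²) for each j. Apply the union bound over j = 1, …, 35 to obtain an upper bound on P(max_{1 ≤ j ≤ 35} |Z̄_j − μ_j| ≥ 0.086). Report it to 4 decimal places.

0.1028

Per-experiment Hoeffding bound: 2·exp(−2·441·0.086²) = 2·exp(−6.52327) = 0.0029377.
Union bound over 35 events: 35·0.0029377 = 0.10282.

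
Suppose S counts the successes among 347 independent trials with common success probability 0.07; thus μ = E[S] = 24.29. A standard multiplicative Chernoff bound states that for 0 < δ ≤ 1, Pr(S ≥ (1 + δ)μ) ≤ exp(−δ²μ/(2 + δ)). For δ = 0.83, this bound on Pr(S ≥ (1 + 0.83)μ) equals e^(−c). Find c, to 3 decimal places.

c = δ²μ/(2 + δ) = 0.83²·24.29/(2 + 0.83) = 5.9129.

5.913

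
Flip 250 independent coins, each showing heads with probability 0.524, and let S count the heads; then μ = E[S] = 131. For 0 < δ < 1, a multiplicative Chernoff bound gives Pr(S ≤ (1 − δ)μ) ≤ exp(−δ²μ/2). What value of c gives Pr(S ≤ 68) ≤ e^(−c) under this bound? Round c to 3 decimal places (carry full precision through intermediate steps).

Write 68 = (1 − δ)μ, so δ = 1 − 68/131 = 0.480916…
Then the exponent is δ²μ/2 = (μ − 68)²/(2μ) = 15.148855.

15.149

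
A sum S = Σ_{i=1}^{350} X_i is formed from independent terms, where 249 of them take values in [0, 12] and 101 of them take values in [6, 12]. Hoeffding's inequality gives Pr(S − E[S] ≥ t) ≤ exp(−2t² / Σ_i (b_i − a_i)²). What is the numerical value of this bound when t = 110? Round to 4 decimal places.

0.5418

Σ(b_i − a_i)² = 249·12² + 101·6² = 39492.
Exponent = 2·110² / 39492 = 0.61278.
Bound = exp(−0.61278) = 0.54184.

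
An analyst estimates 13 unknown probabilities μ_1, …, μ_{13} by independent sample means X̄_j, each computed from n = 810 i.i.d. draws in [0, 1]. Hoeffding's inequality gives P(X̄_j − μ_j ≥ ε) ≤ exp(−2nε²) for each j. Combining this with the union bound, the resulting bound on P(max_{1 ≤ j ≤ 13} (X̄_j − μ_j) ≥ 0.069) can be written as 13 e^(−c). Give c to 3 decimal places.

7.713

Union bound over the 13 events: P(max_{1 ≤ j ≤ 13} (X̄_j − μ_j) ≥ 0.069) ≤ 13·exp(−2nε²) = 13 exp(−2·810·0.069²).
So c = 2·810·0.069² = 7.7128.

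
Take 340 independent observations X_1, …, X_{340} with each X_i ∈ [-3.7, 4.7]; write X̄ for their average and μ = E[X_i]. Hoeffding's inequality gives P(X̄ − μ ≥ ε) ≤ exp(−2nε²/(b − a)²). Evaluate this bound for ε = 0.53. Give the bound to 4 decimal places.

0.0667

Exponent: 2nε²/(b − a)² = 2·340·0.53² / 8.4² = 2.70709.
Bound = exp(−2.70709) = 0.06673.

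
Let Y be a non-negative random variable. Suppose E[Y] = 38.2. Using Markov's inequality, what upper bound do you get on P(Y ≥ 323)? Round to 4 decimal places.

Markov's inequality: for a non-negative random variable, P(Y ≥ a) ≤ E[Y]/a.
Here E[Y] = 38.2 and a = 323, so the bound is 38.2/323 = 0.1183.

0.1183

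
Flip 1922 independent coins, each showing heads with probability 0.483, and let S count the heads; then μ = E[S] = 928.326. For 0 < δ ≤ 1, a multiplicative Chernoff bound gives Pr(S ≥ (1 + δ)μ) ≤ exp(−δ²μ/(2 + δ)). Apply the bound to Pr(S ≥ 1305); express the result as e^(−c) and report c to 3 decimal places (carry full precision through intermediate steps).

63.530

Write 1305 = (1 + δ)μ, so δ = 1305/928.326 − 1 = 0.4057562…
Then the exponent is δ²μ/(2 + δ) = (1305 − μ)² / (μ·(2 + δ)) = 63.530045.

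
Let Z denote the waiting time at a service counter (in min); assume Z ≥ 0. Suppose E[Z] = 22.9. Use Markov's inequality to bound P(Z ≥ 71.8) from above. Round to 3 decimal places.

Markov's inequality: for a non-negative random variable, P(Z ≥ a) ≤ E[Z]/a.
Here E[Z] = 22.9 and a = 71.8, so the bound is 22.9/71.8 = 0.3189.

0.319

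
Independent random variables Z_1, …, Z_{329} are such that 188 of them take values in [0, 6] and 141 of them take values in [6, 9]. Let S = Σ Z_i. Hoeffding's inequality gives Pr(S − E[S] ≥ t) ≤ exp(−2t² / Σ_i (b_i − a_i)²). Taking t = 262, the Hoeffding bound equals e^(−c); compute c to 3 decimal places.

Σ(b_i − a_i)² = 188·6² + 141·3² = 8037.
c = 2t² / 8037 = 2·262² / 8037 = 17.0820.

17.082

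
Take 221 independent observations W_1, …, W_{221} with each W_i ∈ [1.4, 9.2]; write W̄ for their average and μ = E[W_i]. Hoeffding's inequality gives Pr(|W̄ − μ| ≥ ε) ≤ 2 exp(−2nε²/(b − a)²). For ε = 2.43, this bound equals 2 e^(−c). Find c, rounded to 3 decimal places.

c = 2nε²/(b − a)² = 2·221·2.43² / 7.8² = 42.8988.

42.899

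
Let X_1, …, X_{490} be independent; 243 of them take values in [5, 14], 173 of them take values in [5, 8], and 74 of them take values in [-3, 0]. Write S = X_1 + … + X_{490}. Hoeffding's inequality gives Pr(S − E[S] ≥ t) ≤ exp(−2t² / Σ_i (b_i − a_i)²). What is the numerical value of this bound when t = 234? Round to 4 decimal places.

Σ(b_i − a_i)² = 243·9² + 173·3² + 74·3² = 21906.
Exponent = 2·234² / 21906 = 4.99918.
Bound = exp(−4.99918) = 0.00674.

0.0067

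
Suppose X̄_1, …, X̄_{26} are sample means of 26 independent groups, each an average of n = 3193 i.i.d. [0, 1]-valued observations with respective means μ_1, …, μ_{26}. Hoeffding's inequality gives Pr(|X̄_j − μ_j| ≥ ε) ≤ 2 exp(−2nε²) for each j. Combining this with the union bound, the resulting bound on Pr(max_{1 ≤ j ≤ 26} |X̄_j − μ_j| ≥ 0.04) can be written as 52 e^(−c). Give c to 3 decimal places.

Union bound over the 26 events: Pr(max_{1 ≤ j ≤ 26} |X̄_j − μ_j| ≥ 0.04) ≤ 26·2·exp(−2nε²) = 52 exp(−2·3193·0.04²).
So c = 2·3193·0.04² = 10.2176.

10.218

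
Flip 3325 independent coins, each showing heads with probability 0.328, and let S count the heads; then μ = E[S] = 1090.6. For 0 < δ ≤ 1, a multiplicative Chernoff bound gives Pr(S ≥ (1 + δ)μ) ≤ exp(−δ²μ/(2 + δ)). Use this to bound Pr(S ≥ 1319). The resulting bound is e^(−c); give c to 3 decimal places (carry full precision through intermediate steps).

21.649

Write 1319 = (1 + δ)μ, so δ = 1319/1090.6 − 1 = 0.209426…
Then the exponent is δ²μ/(2 + δ) = (1319 − μ)² / (μ·(2 + δ)) = 21.649469.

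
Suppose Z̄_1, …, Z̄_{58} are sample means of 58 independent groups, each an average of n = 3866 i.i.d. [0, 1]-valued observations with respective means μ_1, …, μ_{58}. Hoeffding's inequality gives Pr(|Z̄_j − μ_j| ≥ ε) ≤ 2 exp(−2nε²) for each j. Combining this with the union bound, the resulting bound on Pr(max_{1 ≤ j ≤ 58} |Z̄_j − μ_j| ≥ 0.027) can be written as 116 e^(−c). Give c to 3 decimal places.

5.637

Union bound over the 58 events: Pr(max_{1 ≤ j ≤ 58} |Z̄_j − μ_j| ≥ 0.027) ≤ 58·2·exp(−2nε²) = 116 exp(−2·3866·0.027²).
So c = 2·3866·0.027² = 5.6366.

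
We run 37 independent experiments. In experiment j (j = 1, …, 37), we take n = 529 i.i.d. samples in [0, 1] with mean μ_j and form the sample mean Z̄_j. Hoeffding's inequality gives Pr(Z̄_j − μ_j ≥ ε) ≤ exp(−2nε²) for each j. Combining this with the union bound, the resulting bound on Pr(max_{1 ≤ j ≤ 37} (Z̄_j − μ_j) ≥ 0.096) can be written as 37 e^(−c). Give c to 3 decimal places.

9.751

Union bound over the 37 events: Pr(max_{1 ≤ j ≤ 37} (Z̄_j − μ_j) ≥ 0.096) ≤ 37·exp(−2nε²) = 37 exp(−2·529·0.096²).
So c = 2·529·0.096² = 9.7505.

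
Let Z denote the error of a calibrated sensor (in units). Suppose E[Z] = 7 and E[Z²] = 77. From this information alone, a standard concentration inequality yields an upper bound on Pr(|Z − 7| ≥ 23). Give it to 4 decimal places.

The first two moments determine the variance, so Chebyshev's inequality is the sharpest standard bound available.
Var(Z) = E[Z²] − (E[Z])² = 77 − 49 = 28.
Chebyshev's inequality: Pr(|Z − μ| ≥ t) ≤ Var(Z)/t² = 28/529 = 0.0529.

0.0529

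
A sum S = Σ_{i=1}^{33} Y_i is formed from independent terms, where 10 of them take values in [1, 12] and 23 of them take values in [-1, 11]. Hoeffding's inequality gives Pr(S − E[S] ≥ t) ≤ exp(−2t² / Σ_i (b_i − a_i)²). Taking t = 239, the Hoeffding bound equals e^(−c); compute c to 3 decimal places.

Σ(b_i − a_i)² = 10·11² + 23·12² = 4522.
c = 2t² / 4522 = 2·239² / 4522 = 25.2636.

25.264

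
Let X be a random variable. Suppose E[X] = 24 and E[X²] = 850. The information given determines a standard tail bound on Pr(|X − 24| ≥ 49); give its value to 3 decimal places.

0.114

The first two moments determine the variance, so Chebyshev's inequality is the sharpest standard bound available.
Var(X) = E[X²] − (E[X])² = 850 − 576 = 274.
Chebyshev's inequality: Pr(|X − μ| ≥ t) ≤ Var(X)/t² = 274/2401 = 0.1141.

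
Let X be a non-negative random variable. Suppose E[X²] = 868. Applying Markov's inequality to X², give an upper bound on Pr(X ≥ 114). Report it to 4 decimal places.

Since X ≥ 0, the event {X ≥ 114} is the same as {X² ≥ 12996}.
Markov's inequality applied to X² gives Pr(X² ≥ 12996) ≤ E[X²]/12996 = 868/12996 = 0.0668.

0.0668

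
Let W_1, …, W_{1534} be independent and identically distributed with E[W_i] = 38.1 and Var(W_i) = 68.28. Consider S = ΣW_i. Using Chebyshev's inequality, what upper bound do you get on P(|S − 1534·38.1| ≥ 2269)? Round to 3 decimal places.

0.020

Var(S) = n·Var(W_i) = 1534·68.28 = 104741.52.
Chebyshev: P(|S − 1534·38.1| ≥ 2269) ≤ Var(S)/2269² = 104741.52/5148361 = 0.0203.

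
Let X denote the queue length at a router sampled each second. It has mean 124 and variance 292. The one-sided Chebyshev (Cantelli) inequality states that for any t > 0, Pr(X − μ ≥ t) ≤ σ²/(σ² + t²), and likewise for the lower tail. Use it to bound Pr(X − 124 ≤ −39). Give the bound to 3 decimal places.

0.161

Here σ² = 292 and t = 39, so σ² + t² = 1813.
Cantelli's bound: 292/1813 = 0.1611.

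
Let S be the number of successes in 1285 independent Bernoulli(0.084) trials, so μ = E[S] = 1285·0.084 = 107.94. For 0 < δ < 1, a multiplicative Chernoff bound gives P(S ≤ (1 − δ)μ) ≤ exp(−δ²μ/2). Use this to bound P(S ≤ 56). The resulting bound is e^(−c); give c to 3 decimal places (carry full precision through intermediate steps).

12.497

Write 56 = (1 − δ)μ, so δ = 1 − 56/107.94 = 0.4811933…
Then the exponent is δ²μ/2 = (μ − 56)²/(2μ) = 12.496589.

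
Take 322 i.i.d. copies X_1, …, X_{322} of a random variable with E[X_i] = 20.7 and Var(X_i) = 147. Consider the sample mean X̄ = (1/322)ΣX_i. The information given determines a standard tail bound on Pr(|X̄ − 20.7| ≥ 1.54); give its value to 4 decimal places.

0.1925

With mean and variance of each term known, Chebyshev's inequality bounds the deviation of the sum (or sample mean).
Var(X̄) = Var(X_i)/n = 147/322 = 0.45652.
Chebyshev: Pr(|X̄ − 20.7| ≥ 1.54) ≤ Var(X̄)/(1.54)² = 147/(322·1.54²) = 0.1925.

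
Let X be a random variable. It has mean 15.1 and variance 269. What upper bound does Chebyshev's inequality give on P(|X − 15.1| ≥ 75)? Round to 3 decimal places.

0.048

Chebyshev: P(|X − μ| ≥ t) ≤ Var(X)/t².
Bound = 269 / 5625 = 0.0478.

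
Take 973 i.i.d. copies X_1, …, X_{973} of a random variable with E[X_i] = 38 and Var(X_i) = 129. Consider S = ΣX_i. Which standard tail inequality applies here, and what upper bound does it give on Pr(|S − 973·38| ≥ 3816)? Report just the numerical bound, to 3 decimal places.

With mean and variance of each term known, Chebyshev's inequality bounds the deviation of the sum (or sample mean).
Var(S) = n·Var(X_i) = 973·129 = 125517.
Chebyshev: Pr(|S − 973·38| ≥ 3816) ≤ Var(S)/3816² = 125517/14561856 = 0.0086.

0.009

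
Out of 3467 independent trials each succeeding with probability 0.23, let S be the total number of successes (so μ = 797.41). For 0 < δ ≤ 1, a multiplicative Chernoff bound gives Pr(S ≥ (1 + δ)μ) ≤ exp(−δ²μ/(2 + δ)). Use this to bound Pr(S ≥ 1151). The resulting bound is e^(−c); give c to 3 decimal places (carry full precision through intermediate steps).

64.168

Write 1151 = (1 + δ)μ, so δ = 1151/797.41 − 1 = 0.4434231…
Then the exponent is δ²μ/(2 + δ) = (1151 − μ)² / (μ·(2 + δ)) = 64.168162.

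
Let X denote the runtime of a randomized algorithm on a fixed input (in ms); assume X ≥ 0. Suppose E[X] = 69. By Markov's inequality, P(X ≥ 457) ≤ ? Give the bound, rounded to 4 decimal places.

Markov's inequality: for a non-negative random variable, P(X ≥ a) ≤ E[X]/a.
Here E[X] = 69 and a = 457, so the bound is 69/457 = 0.1510.

0.1510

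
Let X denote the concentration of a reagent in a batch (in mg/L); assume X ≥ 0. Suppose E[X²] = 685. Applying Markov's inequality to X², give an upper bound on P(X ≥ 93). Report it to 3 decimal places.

Since X ≥ 0, the event {X ≥ 93} is the same as {X² ≥ 8649}.
Markov's inequality applied to X² gives P(X² ≥ 8649) ≤ E[X²]/8649 = 685/8649 = 0.0792.

0.079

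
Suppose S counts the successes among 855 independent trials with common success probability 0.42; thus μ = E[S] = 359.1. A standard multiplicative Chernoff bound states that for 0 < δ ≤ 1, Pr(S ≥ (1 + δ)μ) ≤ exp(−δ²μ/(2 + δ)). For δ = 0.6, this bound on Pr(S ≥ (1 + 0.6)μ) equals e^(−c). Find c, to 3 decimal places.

49.722

c = δ²μ/(2 + δ) = 0.6²·359.1/(2 + 0.6) = 49.7215.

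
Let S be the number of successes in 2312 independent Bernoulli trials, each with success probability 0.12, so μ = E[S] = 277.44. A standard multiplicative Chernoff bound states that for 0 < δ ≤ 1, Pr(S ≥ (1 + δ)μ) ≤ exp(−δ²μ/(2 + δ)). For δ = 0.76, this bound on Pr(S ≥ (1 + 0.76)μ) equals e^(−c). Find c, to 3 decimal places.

58.061

c = δ²μ/(2 + δ) = 0.76²·277.44/(2 + 0.76) = 58.0614.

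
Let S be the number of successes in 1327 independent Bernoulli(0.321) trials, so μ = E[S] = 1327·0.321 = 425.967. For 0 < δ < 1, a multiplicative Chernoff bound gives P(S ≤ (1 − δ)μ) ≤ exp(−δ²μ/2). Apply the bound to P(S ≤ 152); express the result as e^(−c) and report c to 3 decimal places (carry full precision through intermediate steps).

88.103

Write 152 = (1 − δ)μ, so δ = 1 − 152/425.967 = 0.6431648…
Then the exponent is δ²μ/2 = (μ − 152)²/(2μ) = 88.102972.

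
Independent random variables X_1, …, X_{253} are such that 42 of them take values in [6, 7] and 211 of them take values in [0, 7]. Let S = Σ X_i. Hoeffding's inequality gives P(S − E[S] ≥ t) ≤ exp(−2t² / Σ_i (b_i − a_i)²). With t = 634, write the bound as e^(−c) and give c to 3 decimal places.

77.441

Σ(b_i − a_i)² = 42·1² + 211·7² = 10381.
c = 2t² / 10381 = 2·634² / 10381 = 77.4407.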